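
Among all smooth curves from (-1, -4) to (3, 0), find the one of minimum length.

Arc-length functional: J[y] = ∫ sqrt(1 + (y')^2) dx.
Lagrangian L = sqrt(1 + (y')^2) has no explicit y dependence, so ∂L/∂y = 0 and the Euler-Lagrange equation gives
    d/dx( y' / sqrt(1 + (y')^2) ) = 0  ⇒  y' / sqrt(1 + (y')^2) = const.
Hence y' is constant, so y(x) is affine.
Fitting the endpoints (-1, -4) and (3, 0):
    slope m = (0 − (-4)) / (3 − (-1)) = 1,
    intercept c = (-4) − m·(-1) = -3.
Extremal: y(x) = x - 3.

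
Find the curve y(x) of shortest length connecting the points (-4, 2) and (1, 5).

Arc-length functional: J[y] = ∫ sqrt(1 + (y')^2) dx.
Lagrangian L = sqrt(1 + (y')^2) has no explicit y dependence, so ∂L/∂y = 0 and the Euler-Lagrange equation gives
    d/dx( y' / sqrt(1 + (y')^2) ) = 0  ⇒  y' / sqrt(1 + (y')^2) = const.
Hence y' is constant, so y(x) is affine.
Fitting the endpoints (-4, 2) and (1, 5):
    slope m = (5 − 2) / (1 − (-4)) = 3/5,
    intercept c = 2 − m·(-4) = 22/5.
Extremal: y(x) = (3/5) x + 22/5.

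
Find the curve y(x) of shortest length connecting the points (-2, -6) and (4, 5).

Arc-length functional: J[y] = ∫ sqrt(1 + (y')^2) dx.
Lagrangian L = sqrt(1 + (y')^2) has no explicit y dependence, so ∂L/∂y = 0 and the Euler-Lagrange equation gives
    d/dx( y' / sqrt(1 + (y')^2) ) = 0  ⇒  y' / sqrt(1 + (y')^2) = const.
Hence y' is constant, so y(x) is affine.
Fitting the endpoints (-2, -6) and (4, 5):
    slope m = (5 − (-6)) / (4 − (-2)) = 11/6,
    intercept c = (-6) − m·(-2) = -7/3.
Extremal: y(x) = (11/6) x - 7/3.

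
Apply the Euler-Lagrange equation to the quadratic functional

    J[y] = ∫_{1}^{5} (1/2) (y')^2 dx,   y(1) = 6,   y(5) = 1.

The Lagrangian is L = (1/2) (y')^2.
Compute ∂L/∂y = 0, ∂L/∂y' = y'.
The Euler-Lagrange equation d/dx(∂L/∂y') − ∂L/∂y = 0 reduces to
    y'' = 0.
Its general solution is
    y(x) = A x + B,
with A, B fixed by the endpoint conditions.
Applying the endpoint conditions y(1) = 6 and y(5) = 1: solve A·1 + B = 6 and A·5 + B = 1. Subtracting gives A(5 − 1) = 1 − 6, so A = -5/4, and B = 6 − A·1 = 29/4. Therefore
    y(x) = (-5/4) x + 29/4.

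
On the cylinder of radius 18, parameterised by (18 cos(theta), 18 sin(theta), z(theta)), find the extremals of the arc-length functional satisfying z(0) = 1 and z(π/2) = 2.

Parameterise the cylinder of radius R = 18 as
    r(θ) = (18 cos θ, 18 sin θ, z(θ)).
The arc-length element is
    ds = sqrt(324 + (dz/dθ)^2) dθ,
so the Lagrangian is L = sqrt(324 + z'^2).
L depends on z' only, not on z or θ, so ∂L/∂z = 0 and
    ∂L/∂z' = z' / sqrt(324 + z'^2).
The Euler-Lagrange equation gives
    d/dθ( z' / sqrt(324 + z'^2) ) = 0,
so z' is constant. Integrating once:
    z(θ) = a θ + b,
a helix on the cylinder (a straight line when the cylinder is unrolled). The constants a, b are determined by the endpoint conditions.
With endpoint conditions z(0) = 1 and z(π/2) = 2: from z(0) = b we get b = 1, and a·π/2 + 1 = 2 gives a = 2/π, so
    z(θ) = (2/π) θ + 1.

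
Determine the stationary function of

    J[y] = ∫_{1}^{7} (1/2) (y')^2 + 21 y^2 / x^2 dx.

The Lagrangian is L = (1/2) (y')^2 + 21 y^2 / x^2.
Compute ∂L/∂y = 42y/x^2, ∂L/∂y' = y'.
The Euler-Lagrange equation d/dx(∂L/∂y') − ∂L/∂y = 0 reduces to
    y'' − 42/x^2 · y = 0  (x > 0).
Its general solution is
    y(x) = A x^7 + B x^(-6),
with A, B fixed by the endpoint conditions.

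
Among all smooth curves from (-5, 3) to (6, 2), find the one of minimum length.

Arc-length functional: J[y] = ∫ sqrt(1 + (y')^2) dx.
Lagrangian L = sqrt(1 + (y')^2) has no explicit y dependence, so ∂L/∂y = 0 and the Euler-Lagrange equation gives
    d/dx( y' / sqrt(1 + (y')^2) ) = 0  ⇒  y' / sqrt(1 + (y')^2) = const.
Hence y' is constant, so y(x) is affine.
Fitting the endpoints (-5, 3) and (6, 2):
    slope m = (2 − 3) / (6 − (-5)) = -1/11,
    intercept c = 3 − m·(-5) = 28/11.
Extremal: y(x) = (-1/11) x + 28/11.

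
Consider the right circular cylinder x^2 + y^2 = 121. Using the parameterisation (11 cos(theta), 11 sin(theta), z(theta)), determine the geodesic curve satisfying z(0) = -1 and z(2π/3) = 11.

Parameterise the cylinder of radius R = 11 as
    r(θ) = (11 cos θ, 11 sin θ, z(θ)).
The arc-length element is
    ds = sqrt(121 + (dz/dθ)^2) dθ,
so the Lagrangian is L = sqrt(121 + z'^2).
L depends on z' only, not on z or θ, so ∂L/∂z = 0 and
    ∂L/∂z' = z' / sqrt(121 + z'^2).
The Euler-Lagrange equation gives
    d/dθ( z' / sqrt(121 + z'^2) ) = 0,
so z' is constant. Integrating once:
    z(θ) = a θ + b,
a helix on the cylinder (a straight line when the cylinder is unrolled). The constants a, b are determined by the endpoint conditions.
With endpoint conditions z(0) = -1 and z(2π/3) = 11: from z(0) = b we get b = -1, and a·2π/3 + -1 = 11 gives a = 18/π, so
    z(θ) = (18/π) θ − 1.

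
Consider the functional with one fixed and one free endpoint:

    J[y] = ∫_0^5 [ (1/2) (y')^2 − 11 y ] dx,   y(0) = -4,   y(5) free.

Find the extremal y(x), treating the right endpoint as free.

The Lagrangian L = (1/2) (y')^2 − 11 y gives
    ∂L/∂y = −11,   ∂L/∂y' = y'.
Euler-Lagrange: d/dx(y') − (−11) = 0, i.e. y'' + 11 = 0, so
    y(x) = −(11/2) x^2 + C1 x + C2.
Fixed left endpoint y(0) = -4 ⇒ C2 = -4.
The right endpoint x = 5 is free, so the natural (transversality) condition is ∂L/∂y' |_{x=5} = 0, i.e. y'(5) = 0.
Compute y'(x) = −11 x + C1, so y'(5) = −55 + C1 = 0 ⇒ C1 = 55.
Therefore the extremal is
    y(x) = −(11/2) x^2 + 55 x − 4.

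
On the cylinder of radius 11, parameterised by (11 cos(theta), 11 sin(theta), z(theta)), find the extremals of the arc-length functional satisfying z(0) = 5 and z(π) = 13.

Parameterise the cylinder of radius R = 11 as
    r(θ) = (11 cos θ, 11 sin θ, z(θ)).
The arc-length element is
    ds = sqrt(121 + (dz/dθ)^2) dθ,
so the Lagrangian is L = sqrt(121 + z'^2).
L depends on z' only, not on z or θ, so ∂L/∂z = 0 and
    ∂L/∂z' = z' / sqrt(121 + z'^2).
The Euler-Lagrange equation gives
    d/dθ( z' / sqrt(121 + z'^2) ) = 0,
so z' is constant. Integrating once:
    z(θ) = a θ + b,
a helix on the cylinder (a straight line when the cylinder is unrolled). The constants a, b are determined by the endpoint conditions.
With endpoint conditions z(0) = 5 and z(π) = 13: from z(0) = b we get b = 5, and a·π + 5 = 13 gives a = 8/π, so
    z(θ) = (8/π) θ + 5.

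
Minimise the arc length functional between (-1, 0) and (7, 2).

Arc-length functional: J[y] = ∫ sqrt(1 + (y')^2) dx.
Lagrangian L = sqrt(1 + (y')^2) has no explicit y dependence, so ∂L/∂y = 0 and the Euler-Lagrange equation gives
    d/dx( y' / sqrt(1 + (y')^2) ) = 0  ⇒  y' / sqrt(1 + (y')^2) = const.
Hence y' is constant, so y(x) is affine.
Fitting the endpoints (-1, 0) and (7, 2):
    slope m = (2 − 0) / (7 − (-1)) = 1/4,
    intercept c = 0 − m·(-1) = 1/4.
Extremal: y(x) = (1/4) x + 1/4.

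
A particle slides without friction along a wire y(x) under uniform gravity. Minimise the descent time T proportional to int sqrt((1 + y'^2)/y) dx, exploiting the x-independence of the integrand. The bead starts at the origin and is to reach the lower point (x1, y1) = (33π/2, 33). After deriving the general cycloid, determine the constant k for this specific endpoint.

The Lagrangian L = sqrt((1 + y'^2) / y) has no explicit x dependence, so the Beltrami identity applies:
    L − y' ∂L/∂y' = C.
Compute ∂L/∂y' = y' / sqrt(y (1 + y'^2)).
Substitute:
    sqrt((1 + y'^2)/y) − y'·y' / sqrt(y (1 + y'^2))
    = (1 + y'^2) / sqrt(y (1 + y'^2)) − y'^2 / sqrt(y (1 + y'^2))
    = 1 / sqrt(y (1 + y'^2)) = C.
Squaring and rearranging gives the first integral
    y (1 + y'^2) = 1/C^2 =: k   (constant).
Solving this first-order ODE by the substitution
    y = (k/2)(1 − cos θ)
yields the cycloid parameterisation
    x(θ) = (k/2)(θ − sin θ),   y(θ) = (k/2)(1 − cos θ).
The constant k is fixed by the endpoint condition.
Now fit the given lower endpoint (x1, y1) = (33π/2, 33). At the bottom of the first arch (θ = π), the parametric equations give
    y(π) = (k/2)(1 − cos π) = k,
    x(π) = (k/2)(π − sin π) = kπ/2.
Matching y(π) = 33 gives k = 33, consistent with x(π) = 33π/2. Therefore the specific cycloid is
    x(θ) = (33/2)(θ − sin θ),   y(θ) = (33/2)(1 − cos θ).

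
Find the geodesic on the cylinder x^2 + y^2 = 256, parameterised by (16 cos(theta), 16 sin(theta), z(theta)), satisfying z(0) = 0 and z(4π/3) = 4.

Parameterise the cylinder of radius R = 16 as
    r(θ) = (16 cos θ, 16 sin θ, z(θ)).
The arc-length element is
    ds = sqrt(256 + (dz/dθ)^2) dθ,
so the Lagrangian is L = sqrt(256 + z'^2).
L depends on z' only, not on z or θ, so ∂L/∂z = 0 and
    ∂L/∂z' = z' / sqrt(256 + z'^2).
The Euler-Lagrange equation gives
    d/dθ( z' / sqrt(256 + z'^2) ) = 0,
so z' is constant. Integrating once:
    z(θ) = a θ + b,
a helix on the cylinder (a straight line when the cylinder is unrolled). The constants a, b are determined by the endpoint conditions.
With endpoint conditions z(0) = 0 and z(4π/3) = 4: from z(0) = b we get b = 0, and a·4π/3 + 0 = 4 gives a = 3/π, so
    z(θ) = (3/π) θ.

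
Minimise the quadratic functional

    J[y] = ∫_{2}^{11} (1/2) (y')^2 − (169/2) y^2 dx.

The Lagrangian is L = (1/2) (y')^2 − (169/2) y^2.
Compute ∂L/∂y = -169y, ∂L/∂y' = y'.
The Euler-Lagrange equation d/dx(∂L/∂y') − ∂L/∂y = 0 reduces to
    y'' + 169 y = 0.
Its general solution is
    y(x) = A sin(13x) + B cos(13x),
with A, B fixed by the endpoint conditions.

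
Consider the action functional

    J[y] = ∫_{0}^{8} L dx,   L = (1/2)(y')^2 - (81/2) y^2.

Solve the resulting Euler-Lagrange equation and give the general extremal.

The Lagrangian is L = (1/2)(y')^2 - (81/2) y^2.
∂L/∂y = -81y.
∂L/∂y' = y'.
The Euler-Lagrange equation d/dx(∂L/∂y') − ∂L/∂y = 0 becomes:
    y'' + 81 y = 0
General solution: y(x) = A sin(9x) + B cos(9x), where A and B are arbitrary constants fixed by the endpoint conditions.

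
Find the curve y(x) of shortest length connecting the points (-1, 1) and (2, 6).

Arc-length functional: J[y] = ∫ sqrt(1 + (y')^2) dx.
Lagrangian L = sqrt(1 + (y')^2) has no explicit y dependence, so ∂L/∂y = 0 and the Euler-Lagrange equation gives
    d/dx( y' / sqrt(1 + (y')^2) ) = 0  ⇒  y' / sqrt(1 + (y')^2) = const.
Hence y' is constant, so y(x) is affine.
Fitting the endpoints (-1, 1) and (2, 6):
    slope m = (6 − 1) / (2 − (-1)) = 5/3,
    intercept c = 1 − m·(-1) = 8/3.
Extremal: y(x) = (5/3) x + 8/3.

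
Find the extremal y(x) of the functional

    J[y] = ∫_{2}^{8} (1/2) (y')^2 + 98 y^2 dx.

The Lagrangian is L = (1/2) (y')^2 + 98 y^2.
Compute ∂L/∂y = 196y, ∂L/∂y' = y'.
The Euler-Lagrange equation d/dx(∂L/∂y') − ∂L/∂y = 0 reduces to
    y'' − 196 y = 0.
Its general solution is
    y(x) = A e^(14x) + B e^(−14x),
with A, B fixed by the endpoint conditions.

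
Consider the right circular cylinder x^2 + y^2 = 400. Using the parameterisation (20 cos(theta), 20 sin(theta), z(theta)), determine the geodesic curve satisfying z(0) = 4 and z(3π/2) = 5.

Parameterise the cylinder of radius R = 20 as
    r(θ) = (20 cos θ, 20 sin θ, z(θ)).
The arc-length element is
    ds = sqrt(400 + (dz/dθ)^2) dθ,
so the Lagrangian is L = sqrt(400 + z'^2).
L depends on z' only, not on z or θ, so ∂L/∂z = 0 and
    ∂L/∂z' = z' / sqrt(400 + z'^2).
The Euler-Lagrange equation gives
    d/dθ( z' / sqrt(400 + z'^2) ) = 0,
so z' is constant. Integrating once:
    z(θ) = a θ + b,
a helix on the cylinder (a straight line when the cylinder is unrolled). The constants a, b are determined by the endpoint conditions.
With endpoint conditions z(0) = 4 and z(3π/2) = 5: from z(0) = b we get b = 4, and a·3π/2 + 4 = 5 gives a = 2/(3π), so
    z(θ) = (2/(3π)) θ + 4.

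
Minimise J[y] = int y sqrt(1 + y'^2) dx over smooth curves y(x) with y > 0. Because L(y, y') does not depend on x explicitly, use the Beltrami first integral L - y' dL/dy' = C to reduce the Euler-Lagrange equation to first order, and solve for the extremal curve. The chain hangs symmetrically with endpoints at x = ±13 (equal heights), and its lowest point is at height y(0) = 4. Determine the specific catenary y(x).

The Lagrangian L(y, y') = y sqrt(1 + y'^2) has no explicit x dependence, so the Beltrami identity applies:
    L − y' ∂L/∂y' = C.
Compute ∂L/∂y' = y · y' / sqrt(1 + y'^2). Then
    L − y' ∂L/∂y'
    = y sqrt(1 + y'^2) − y · y'^2 / sqrt(1 + y'^2)
    = y (1 + y'^2 − y'^2) / sqrt(1 + y'^2)
    = y / sqrt(1 + y'^2) = C.
Squaring gives y^2 = C^2 (1 + y'^2), i.e.
    y'^2 = y^2 / C^2 − 1.
Separating variables,
    dy / sqrt(y^2 − C^2) = dx / C,
and integrating gives arccosh(y / C) = (x − a)/C, so
    y(x) = C cosh((x − a)/C),
the catenary. The constants C and a are fixed by the two endpoint conditions (and, for the hanging-chain problem, the length constraint selects C).
Now fit the given data. The endpoints x = ±13 are symmetric at equal height, so the catenary is even about its minimum: a = 0 and y(x) = C cosh(x/C). The lowest point is y(0) = C cosh(0) = C, and we are told y(0) = 4, so C = 4. Therefore
    y(x) = 4 cosh(x/4),
and at the endpoints
    y(±13) = 4 cosh(13/4).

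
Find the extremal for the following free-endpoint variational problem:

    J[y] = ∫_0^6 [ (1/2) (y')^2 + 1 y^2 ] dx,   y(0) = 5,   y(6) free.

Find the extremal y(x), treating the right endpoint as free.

The Lagrangian L = (1/2) (y')^2 + 1 y^2 gives
    ∂L/∂y = 2 y,   ∂L/∂y' = y'.
Euler-Lagrange: y'' − 2 y = 0.
With k = sqrt(2), the general solution is
    y(x) = A cosh(sqrt(2) x) + B sinh(sqrt(2) x).
Fixed left endpoint y(0) = 5 ⇒ A = 5.
The right endpoint x = 6 is free, so the natural (transversality) condition is ∂L/∂y' |_{x=6} = 0, i.e. y'(6) = 0.
Compute y'(x) = A k sinh(k x) + B k cosh(k x), so
    y'(6) = A k sinh(k·6) + B k cosh(k·6) = 0
    ⇒ B = −A tanh(k·6) = − 5 tanh(sqrt(2)·6).
Therefore the extremal is
    y(x) = 5 cosh(sqrt(2) x) − 5 tanh(sqrt(2)·6) sinh(sqrt(2) x).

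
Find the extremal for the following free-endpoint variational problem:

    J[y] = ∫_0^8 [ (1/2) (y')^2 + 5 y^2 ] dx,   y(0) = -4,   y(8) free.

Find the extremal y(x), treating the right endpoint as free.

The Lagrangian L = (1/2) (y')^2 + 5 y^2 gives
    ∂L/∂y = 10 y,   ∂L/∂y' = y'.
Euler-Lagrange: y'' − 10 y = 0.
With k = sqrt(10), the general solution is
    y(x) = A cosh(sqrt(10) x) + B sinh(sqrt(10) x).
Fixed left endpoint y(0) = -4 ⇒ A = -4.
The right endpoint x = 8 is free, so the natural (transversality) condition is ∂L/∂y' |_{x=8} = 0, i.e. y'(8) = 0.
Compute y'(x) = A k sinh(k x) + B k cosh(k x), so
    y'(8) = A k sinh(k·8) + B k cosh(k·8) = 0
    ⇒ B = −A tanh(k·8) = 4 tanh(sqrt(10)·8).
Therefore the extremal is
    y(x) = −4 cosh(sqrt(10) x) + 4 tanh(sqrt(10)·8) sinh(sqrt(10) x).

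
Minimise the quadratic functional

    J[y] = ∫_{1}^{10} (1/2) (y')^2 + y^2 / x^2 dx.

The Lagrangian is L = (1/2) (y')^2 + y^2 / x^2.
Compute ∂L/∂y = 2y/x^2, ∂L/∂y' = y'.
The Euler-Lagrange equation d/dx(∂L/∂y') − ∂L/∂y = 0 reduces to
    y'' − 2/x^2 · y = 0  (x > 0).
Its general solution is
    y(x) = A x^2 + B / x,
with A, B fixed by the endpoint conditions.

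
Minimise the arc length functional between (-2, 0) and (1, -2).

Arc-length functional: J[y] = ∫ sqrt(1 + (y')^2) dx.
Lagrangian L = sqrt(1 + (y')^2) has no explicit y dependence, so ∂L/∂y = 0 and the Euler-Lagrange equation gives
    d/dx( y' / sqrt(1 + (y')^2) ) = 0  ⇒  y' / sqrt(1 + (y')^2) = const.
Hence y' is constant, so y(x) is affine.
Fitting the endpoints (-2, 0) and (1, -2):
    slope m = ((-2) − 0) / (1 − (-2)) = -2/3,
    intercept c = 0 − m·(-2) = -4/3.
Extremal: y(x) = (-2/3) x - 4/3.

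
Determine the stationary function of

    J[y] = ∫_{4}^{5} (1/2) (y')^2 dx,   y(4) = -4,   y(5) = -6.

The Lagrangian is L = (1/2) (y')^2.
Compute ∂L/∂y = 0, ∂L/∂y' = y'.
The Euler-Lagrange equation d/dx(∂L/∂y') − ∂L/∂y = 0 reduces to
    y'' = 0.
Its general solution is
    y(x) = A x + B,
with A, B fixed by the endpoint conditions.
Applying the endpoint conditions y(4) = -4 and y(5) = -6: solve A·4 + B = -4 and A·5 + B = -6. Subtracting gives A(5 − 4) = -6 − -4, so A = -2, and B = -4 − A·4 = 4. Therefore
    y(x) = -2 x + 4.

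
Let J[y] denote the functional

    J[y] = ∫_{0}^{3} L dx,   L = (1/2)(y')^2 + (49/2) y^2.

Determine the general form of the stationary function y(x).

The Lagrangian is L = (1/2)(y')^2 + (49/2) y^2.
∂L/∂y = 49y.
∂L/∂y' = y'.
The Euler-Lagrange equation d/dx(∂L/∂y') − ∂L/∂y = 0 becomes:
    y'' - 49 y = 0
General solution: y(x) = A e^(7x) + B e^(-7x), where A and B are arbitrary constants fixed by the endpoint conditions.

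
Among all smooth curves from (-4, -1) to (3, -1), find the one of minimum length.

Arc-length functional: J[y] = ∫ sqrt(1 + (y')^2) dx.
Lagrangian L = sqrt(1 + (y')^2) has no explicit y dependence, so ∂L/∂y = 0 and the Euler-Lagrange equation gives
    d/dx( y' / sqrt(1 + (y')^2) ) = 0  ⇒  y' / sqrt(1 + (y')^2) = const.
Hence y' is constant, so y(x) is affine.
Fitting the endpoints (-4, -1) and (3, -1):
    slope m = ((-1) − (-1)) / (3 − (-4)) = 0,
    intercept c = (-1) − m·(-4) = -1.
Extremal: y(x) = -1.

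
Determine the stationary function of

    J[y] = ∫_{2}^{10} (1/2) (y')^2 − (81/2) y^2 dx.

The Lagrangian is L = (1/2) (y')^2 − (81/2) y^2.
Compute ∂L/∂y = -81y, ∂L/∂y' = y'.
The Euler-Lagrange equation d/dx(∂L/∂y') − ∂L/∂y = 0 reduces to
    y'' + 81 y = 0.
Its general solution is
    y(x) = A sin(9x) + B cos(9x),
with A, B fixed by the endpoint conditions.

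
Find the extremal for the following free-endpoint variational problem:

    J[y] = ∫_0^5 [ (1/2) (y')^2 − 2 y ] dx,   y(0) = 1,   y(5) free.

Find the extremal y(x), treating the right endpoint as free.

The Lagrangian L = (1/2) (y')^2 − 2 y gives
    ∂L/∂y = −2,   ∂L/∂y' = y'.
Euler-Lagrange: d/dx(y') − (−2) = 0, i.e. y'' + 2 = 0, so
    y(x) = −(2/2) x^2 + C1 x + C2.
Fixed left endpoint y(0) = 1 ⇒ C2 = 1.
The right endpoint x = 5 is free, so the natural (transversality) condition is ∂L/∂y' |_{x=5} = 0, i.e. y'(5) = 0.
Compute y'(x) = −2 x + C1, so y'(5) = −10 + C1 = 0 ⇒ C1 = 10.
Therefore the extremal is
    y(x) = −x^2 + 10 x + 1.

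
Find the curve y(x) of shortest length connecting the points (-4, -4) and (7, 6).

Arc-length functional: J[y] = ∫ sqrt(1 + (y')^2) dx.
Lagrangian L = sqrt(1 + (y')^2) has no explicit y dependence, so ∂L/∂y = 0 and the Euler-Lagrange equation gives
    d/dx( y' / sqrt(1 + (y')^2) ) = 0  ⇒  y' / sqrt(1 + (y')^2) = const.
Hence y' is constant, so y(x) is affine.
Fitting the endpoints (-4, -4) and (7, 6):
    slope m = (6 − (-4)) / (7 − (-4)) = 10/11,
    intercept c = (-4) − m·(-4) = -4/11.
Extremal: y(x) = (10/11) x - 4/11.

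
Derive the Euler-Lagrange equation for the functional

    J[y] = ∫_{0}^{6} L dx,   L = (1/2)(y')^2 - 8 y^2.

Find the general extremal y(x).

The Lagrangian is L = (1/2)(y')^2 - 8 y^2.
∂L/∂y = -16y.
∂L/∂y' = y'.
The Euler-Lagrange equation d/dx(∂L/∂y') − ∂L/∂y = 0 becomes:
    y'' + 16 y = 0
General solution: y(x) = A sin(4x) + B cos(4x), where A and B are arbitrary constants fixed by the endpoint conditions.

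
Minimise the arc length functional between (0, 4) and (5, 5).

Arc-length functional: J[y] = ∫ sqrt(1 + (y')^2) dx.
Lagrangian L = sqrt(1 + (y')^2) has no explicit y dependence, so ∂L/∂y = 0 and the Euler-Lagrange equation gives
    d/dx( y' / sqrt(1 + (y')^2) ) = 0  ⇒  y' / sqrt(1 + (y')^2) = const.
Hence y' is constant, so y(x) is affine.
Fitting the endpoints (0, 4) and (5, 5):
    slope m = (5 − 4) / (5 − 0) = 1/5,
    intercept c = 4 − m·0 = 4.
Extremal: y(x) = (1/5) x + 4.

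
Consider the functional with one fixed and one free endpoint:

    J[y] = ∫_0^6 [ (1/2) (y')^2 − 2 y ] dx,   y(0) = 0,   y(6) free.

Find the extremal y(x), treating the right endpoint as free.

The Lagrangian L = (1/2) (y')^2 − 2 y gives
    ∂L/∂y = −2,   ∂L/∂y' = y'.
Euler-Lagrange: d/dx(y') − (−2) = 0, i.e. y'' + 2 = 0, so
    y(x) = −(2/2) x^2 + C1 x + C2.
Fixed left endpoint y(0) = 0 ⇒ C2 = 0.
The right endpoint x = 6 is free, so the natural (transversality) condition is ∂L/∂y' |_{x=6} = 0, i.e. y'(6) = 0.
Compute y'(x) = −2 x + C1, so y'(6) = −12 + C1 = 0 ⇒ C1 = 12.
Therefore the extremal is
    y(x) = −x^2 + 12 x.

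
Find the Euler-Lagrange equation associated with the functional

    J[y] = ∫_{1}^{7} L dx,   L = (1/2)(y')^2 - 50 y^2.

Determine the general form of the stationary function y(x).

The Lagrangian is L = (1/2)(y')^2 - 50 y^2.
∂L/∂y = -100y.
∂L/∂y' = y'.
The Euler-Lagrange equation d/dx(∂L/∂y') − ∂L/∂y = 0 becomes:
    y'' + 100 y = 0
General solution: y(x) = A sin(10x) + B cos(10x), where A and B are arbitrary constants fixed by the endpoint conditions.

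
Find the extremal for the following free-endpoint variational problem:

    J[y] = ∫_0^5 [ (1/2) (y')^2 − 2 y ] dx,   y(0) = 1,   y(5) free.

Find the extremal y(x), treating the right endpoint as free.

The Lagrangian L = (1/2) (y')^2 − 2 y gives
    ∂L/∂y = −2,   ∂L/∂y' = y'.
Euler-Lagrange: d/dx(y') − (−2) = 0, i.e. y'' + 2 = 0, so
    y(x) = −(2/2) x^2 + C1 x + C2.
Fixed left endpoint y(0) = 1 ⇒ C2 = 1.
The right endpoint x = 5 is free, so the natural (transversality) condition is ∂L/∂y' |_{x=5} = 0, i.e. y'(5) = 0.
Compute y'(x) = −2 x + C1, so y'(5) = −10 + C1 = 0 ⇒ C1 = 10.
Therefore the extremal is
    y(x) = −x^2 + 10 x + 1.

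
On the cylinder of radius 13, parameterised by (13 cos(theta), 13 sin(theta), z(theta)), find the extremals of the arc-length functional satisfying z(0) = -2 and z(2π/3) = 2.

Parameterise the cylinder of radius R = 13 as
    r(θ) = (13 cos θ, 13 sin θ, z(θ)).
The arc-length element is
    ds = sqrt(169 + (dz/dθ)^2) dθ,
so the Lagrangian is L = sqrt(169 + z'^2).
L depends on z' only, not on z or θ, so ∂L/∂z = 0 and
    ∂L/∂z' = z' / sqrt(169 + z'^2).
The Euler-Lagrange equation gives
    d/dθ( z' / sqrt(169 + z'^2) ) = 0,
so z' is constant. Integrating once:
    z(θ) = a θ + b,
a helix on the cylinder (a straight line when the cylinder is unrolled). The constants a, b are determined by the endpoint conditions.
With endpoint conditions z(0) = -2 and z(2π/3) = 2: from z(0) = b we get b = -2, and a·2π/3 + -2 = 2 gives a = 6/π, so
    z(θ) = (6/π) θ − 2.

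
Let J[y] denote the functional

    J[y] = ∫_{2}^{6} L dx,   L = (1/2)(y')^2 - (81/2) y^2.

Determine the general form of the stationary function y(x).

The Lagrangian is L = (1/2)(y')^2 - (81/2) y^2.
∂L/∂y = -81y.
∂L/∂y' = y'.
The Euler-Lagrange equation d/dx(∂L/∂y') − ∂L/∂y = 0 becomes:
    y'' + 81 y = 0
General solution: y(x) = A sin(9x) + B cos(9x), where A and B are arbitrary constants fixed by the endpoint conditions.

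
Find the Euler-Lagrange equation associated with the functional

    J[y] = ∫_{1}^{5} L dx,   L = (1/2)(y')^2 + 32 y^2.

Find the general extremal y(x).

The Lagrangian is L = (1/2)(y')^2 + 32 y^2.
∂L/∂y = 64y.
∂L/∂y' = y'.
The Euler-Lagrange equation d/dx(∂L/∂y') − ∂L/∂y = 0 becomes:
    y'' - 64 y = 0
General solution: y(x) = A e^(8x) + B e^(-8x), where A and B are arbitrary constants fixed by the endpoint conditions.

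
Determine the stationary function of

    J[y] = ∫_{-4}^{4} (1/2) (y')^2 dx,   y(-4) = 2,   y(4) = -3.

The Lagrangian is L = (1/2) (y')^2.
Compute ∂L/∂y = 0, ∂L/∂y' = y'.
The Euler-Lagrange equation d/dx(∂L/∂y') − ∂L/∂y = 0 reduces to
    y'' = 0.
Its general solution is
    y(x) = A x + B,
with A, B fixed by the endpoint conditions.
Applying the endpoint conditions y(-4) = 2 and y(4) = -3: solve A·-4 + B = 2 and A·4 + B = -3. Subtracting gives A(4 − -4) = -3 − 2, so A = -5/8, and B = 2 − A·-4 = -1/2. Therefore
    y(x) = (-5/8) x - 1/2.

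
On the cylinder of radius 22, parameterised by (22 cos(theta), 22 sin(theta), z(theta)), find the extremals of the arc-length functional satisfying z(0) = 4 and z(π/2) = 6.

Parameterise the cylinder of radius R = 22 as
    r(θ) = (22 cos θ, 22 sin θ, z(θ)).
The arc-length element is
    ds = sqrt(484 + (dz/dθ)^2) dθ,
so the Lagrangian is L = sqrt(484 + z'^2).
L depends on z' only, not on z or θ, so ∂L/∂z = 0 and
    ∂L/∂z' = z' / sqrt(484 + z'^2).
The Euler-Lagrange equation gives
    d/dθ( z' / sqrt(484 + z'^2) ) = 0,
so z' is constant. Integrating once:
    z(θ) = a θ + b,
a helix on the cylinder (a straight line when the cylinder is unrolled). The constants a, b are determined by the endpoint conditions.
With endpoint conditions z(0) = 4 and z(π/2) = 6: from z(0) = b we get b = 4, and a·π/2 + 4 = 6 gives a = 4/π, so
    z(θ) = (4/π) θ + 4.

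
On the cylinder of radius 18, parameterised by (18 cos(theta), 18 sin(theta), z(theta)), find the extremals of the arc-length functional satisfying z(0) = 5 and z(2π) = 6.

Parameterise the cylinder of radius R = 18 as
    r(θ) = (18 cos θ, 18 sin θ, z(θ)).
The arc-length element is
    ds = sqrt(324 + (dz/dθ)^2) dθ,
so the Lagrangian is L = sqrt(324 + z'^2).
L depends on z' only, not on z or θ, so ∂L/∂z = 0 and
    ∂L/∂z' = z' / sqrt(324 + z'^2).
The Euler-Lagrange equation gives
    d/dθ( z' / sqrt(324 + z'^2) ) = 0,
so z' is constant. Integrating once:
    z(θ) = a θ + b,
a helix on the cylinder (a straight line when the cylinder is unrolled). The constants a, b are determined by the endpoint conditions.
With endpoint conditions z(0) = 5 and z(2π) = 6: from z(0) = b we get b = 5, and a·2π + 5 = 6 gives a = 1/(2π), so
    z(θ) = (1/(2π)) θ + 5.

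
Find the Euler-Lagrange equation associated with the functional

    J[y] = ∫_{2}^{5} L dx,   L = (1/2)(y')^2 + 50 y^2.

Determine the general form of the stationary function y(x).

The Lagrangian is L = (1/2)(y')^2 + 50 y^2.
∂L/∂y = 100y.
∂L/∂y' = y'.
The Euler-Lagrange equation d/dx(∂L/∂y') − ∂L/∂y = 0 becomes:
    y'' - 100 y = 0
General solution: y(x) = A e^(10x) + B e^(-10x), where A and B are arbitrary constants fixed by the endpoint conditions.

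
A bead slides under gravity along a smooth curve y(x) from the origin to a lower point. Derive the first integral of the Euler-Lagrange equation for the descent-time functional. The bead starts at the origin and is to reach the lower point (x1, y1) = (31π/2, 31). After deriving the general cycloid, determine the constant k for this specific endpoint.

The Lagrangian L = sqrt((1 + y'^2) / y) has no explicit x dependence, so the Beltrami identity applies:
    L − y' ∂L/∂y' = C.
Compute ∂L/∂y' = y' / sqrt(y (1 + y'^2)).
Substitute:
    sqrt((1 + y'^2)/y) − y'·y' / sqrt(y (1 + y'^2))
    = (1 + y'^2) / sqrt(y (1 + y'^2)) − y'^2 / sqrt(y (1 + y'^2))
    = 1 / sqrt(y (1 + y'^2)) = C.
Squaring and rearranging gives the first integral
    y (1 + y'^2) = 1/C^2 =: k   (constant).
Solving this first-order ODE by the substitution
    y = (k/2)(1 − cos θ)
yields the cycloid parameterisation
    x(θ) = (k/2)(θ − sin θ),   y(θ) = (k/2)(1 − cos θ).
The constant k is fixed by the endpoint condition.
Now fit the given lower endpoint (x1, y1) = (31π/2, 31). At the bottom of the first arch (θ = π), the parametric equations give
    y(π) = (k/2)(1 − cos π) = k,
    x(π) = (k/2)(π − sin π) = kπ/2.
Matching y(π) = 31 gives k = 31, consistent with x(π) = 31π/2. Therefore the specific cycloid is
    x(θ) = (31/2)(θ − sin θ),   y(θ) = (31/2)(1 − cos θ).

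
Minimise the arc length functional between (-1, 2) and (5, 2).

Arc-length functional: J[y] = ∫ sqrt(1 + (y')^2) dx.
Lagrangian L = sqrt(1 + (y')^2) has no explicit y dependence, so ∂L/∂y = 0 and the Euler-Lagrange equation gives
    d/dx( y' / sqrt(1 + (y')^2) ) = 0  ⇒  y' / sqrt(1 + (y')^2) = const.
Hence y' is constant, so y(x) is affine.
Fitting the endpoints (-1, 2) and (5, 2):
    slope m = (2 − 2) / (5 − (-1)) = 0,
    intercept c = 2 − m·(-1) = 2.
Extremal: y(x) = 2.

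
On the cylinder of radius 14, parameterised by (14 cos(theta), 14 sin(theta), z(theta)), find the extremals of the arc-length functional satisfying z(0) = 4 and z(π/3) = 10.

Parameterise the cylinder of radius R = 14 as
    r(θ) = (14 cos θ, 14 sin θ, z(θ)).
The arc-length element is
    ds = sqrt(196 + (dz/dθ)^2) dθ,
so the Lagrangian is L = sqrt(196 + z'^2).
L depends on z' only, not on z or θ, so ∂L/∂z = 0 and
    ∂L/∂z' = z' / sqrt(196 + z'^2).
The Euler-Lagrange equation gives
    d/dθ( z' / sqrt(196 + z'^2) ) = 0,
so z' is constant. Integrating once:
    z(θ) = a θ + b,
a helix on the cylinder (a straight line when the cylinder is unrolled). The constants a, b are determined by the endpoint conditions.
With endpoint conditions z(0) = 4 and z(π/3) = 10: from z(0) = b we get b = 4, and a·π/3 + 4 = 10 gives a = 18/π, so
    z(θ) = (18/π) θ + 4.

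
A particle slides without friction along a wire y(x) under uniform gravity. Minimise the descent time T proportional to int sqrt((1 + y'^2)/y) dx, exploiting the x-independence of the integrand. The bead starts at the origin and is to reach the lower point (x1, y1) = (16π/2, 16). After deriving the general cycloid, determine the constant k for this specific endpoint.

The Lagrangian L = sqrt((1 + y'^2) / y) has no explicit x dependence, so the Beltrami identity applies:
    L − y' ∂L/∂y' = C.
Compute ∂L/∂y' = y' / sqrt(y (1 + y'^2)).
Substitute:
    sqrt((1 + y'^2)/y) − y'·y' / sqrt(y (1 + y'^2))
    = (1 + y'^2) / sqrt(y (1 + y'^2)) − y'^2 / sqrt(y (1 + y'^2))
    = 1 / sqrt(y (1 + y'^2)) = C.
Squaring and rearranging gives the first integral
    y (1 + y'^2) = 1/C^2 =: k   (constant).
Solving this first-order ODE by the substitution
    y = (k/2)(1 − cos θ)
yields the cycloid parameterisation
    x(θ) = (k/2)(θ − sin θ),   y(θ) = (k/2)(1 − cos θ).
The constant k is fixed by the endpoint condition.
Now fit the given lower endpoint (x1, y1) = (16π/2, 16). At the bottom of the first arch (θ = π), the parametric equations give
    y(π) = (k/2)(1 − cos π) = k,
    x(π) = (k/2)(π − sin π) = kπ/2.
Matching y(π) = 16 gives k = 16, consistent with x(π) = 16π/2. Therefore the specific cycloid is
    x(θ) = (16/2)(θ − sin θ),   y(θ) = (16/2)(1 − cos θ).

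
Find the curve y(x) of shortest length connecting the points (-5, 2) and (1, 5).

Arc-length functional: J[y] = ∫ sqrt(1 + (y')^2) dx.
Lagrangian L = sqrt(1 + (y')^2) has no explicit y dependence, so ∂L/∂y = 0 and the Euler-Lagrange equation gives
    d/dx( y' / sqrt(1 + (y')^2) ) = 0  ⇒  y' / sqrt(1 + (y')^2) = const.
Hence y' is constant, so y(x) is affine.
Fitting the endpoints (-5, 2) and (1, 5):
    slope m = (5 − 2) / (1 − (-5)) = 1/2,
    intercept c = 2 − m·(-5) = 9/2.
Extremal: y(x) = (1/2) x + 9/2.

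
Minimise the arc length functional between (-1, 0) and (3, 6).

Arc-length functional: J[y] = ∫ sqrt(1 + (y')^2) dx.
Lagrangian L = sqrt(1 + (y')^2) has no explicit y dependence, so ∂L/∂y = 0 and the Euler-Lagrange equation gives
    d/dx( y' / sqrt(1 + (y')^2) ) = 0  ⇒  y' / sqrt(1 + (y')^2) = const.
Hence y' is constant, so y(x) is affine.
Fitting the endpoints (-1, 0) and (3, 6):
    slope m = (6 − 0) / (3 − (-1)) = 3/2,
    intercept c = 0 − m·(-1) = 3/2.
Extremal: y(x) = (3/2) x + 3/2.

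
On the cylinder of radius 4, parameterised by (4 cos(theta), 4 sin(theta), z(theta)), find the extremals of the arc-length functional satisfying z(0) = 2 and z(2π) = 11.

Parameterise the cylinder of radius R = 4 as
    r(θ) = (4 cos θ, 4 sin θ, z(θ)).
The arc-length element is
    ds = sqrt(16 + (dz/dθ)^2) dθ,
so the Lagrangian is L = sqrt(16 + z'^2).
L depends on z' only, not on z or θ, so ∂L/∂z = 0 and
    ∂L/∂z' = z' / sqrt(16 + z'^2).
The Euler-Lagrange equation gives
    d/dθ( z' / sqrt(16 + z'^2) ) = 0,
so z' is constant. Integrating once:
    z(θ) = a θ + b,
a helix on the cylinder (a straight line when the cylinder is unrolled). The constants a, b are determined by the endpoint conditions.
With endpoint conditions z(0) = 2 and z(2π) = 11: from z(0) = b we get b = 2, and a·2π + 2 = 11 gives a = 9/(2π), so
    z(θ) = (9/(2π)) θ + 2.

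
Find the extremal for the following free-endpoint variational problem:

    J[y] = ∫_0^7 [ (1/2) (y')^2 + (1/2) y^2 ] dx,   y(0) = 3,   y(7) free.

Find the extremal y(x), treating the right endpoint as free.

The Lagrangian L = (1/2) (y')^2 + (1/2) y^2 gives
    ∂L/∂y = 1 y,   ∂L/∂y' = y'.
Euler-Lagrange: y'' − y = 0.
With k = 1, the general solution is
    y(x) = A cosh(x) + B sinh(x).
Fixed left endpoint y(0) = 3 ⇒ A = 3.
The right endpoint x = 7 is free, so the natural (transversality) condition is ∂L/∂y' |_{x=7} = 0, i.e. y'(7) = 0.
Compute y'(x) = A k sinh(k x) + B k cosh(k x), so
    y'(7) = A k sinh(k·7) + B k cosh(k·7) = 0
    ⇒ B = −A tanh(k·7) = − 3 tanh(1·7).
Therefore the extremal is
    y(x) = 3 cosh(1 x) − 3 tanh(1·7) sinh(1 x).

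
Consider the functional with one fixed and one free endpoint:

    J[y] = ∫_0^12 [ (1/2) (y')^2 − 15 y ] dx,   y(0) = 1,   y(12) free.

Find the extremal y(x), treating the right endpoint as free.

The Lagrangian L = (1/2) (y')^2 − 15 y gives
    ∂L/∂y = −15,   ∂L/∂y' = y'.
Euler-Lagrange: d/dx(y') − (−15) = 0, i.e. y'' + 15 = 0, so
    y(x) = −(15/2) x^2 + C1 x + C2.
Fixed left endpoint y(0) = 1 ⇒ C2 = 1.
The right endpoint x = 12 is free, so the natural (transversality) condition is ∂L/∂y' |_{x=12} = 0, i.e. y'(12) = 0.
Compute y'(x) = −15 x + C1, so y'(12) = −180 + C1 = 0 ⇒ C1 = 180.
Therefore the extremal is
    y(x) = −(15/2) x^2 + 180 x + 1.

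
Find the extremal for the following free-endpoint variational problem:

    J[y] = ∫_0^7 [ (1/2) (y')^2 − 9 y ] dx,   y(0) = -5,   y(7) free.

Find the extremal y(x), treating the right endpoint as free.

The Lagrangian L = (1/2) (y')^2 − 9 y gives
    ∂L/∂y = −9,   ∂L/∂y' = y'.
Euler-Lagrange: d/dx(y') − (−9) = 0, i.e. y'' + 9 = 0, so
    y(x) = −(9/2) x^2 + C1 x + C2.
Fixed left endpoint y(0) = -5 ⇒ C2 = -5.
The right endpoint x = 7 is free, so the natural (transversality) condition is ∂L/∂y' |_{x=7} = 0, i.e. y'(7) = 0.
Compute y'(x) = −9 x + C1, so y'(7) = −63 + C1 = 0 ⇒ C1 = 63.
Therefore the extremal is
    y(x) = −(9/2) x^2 + 63 x − 5.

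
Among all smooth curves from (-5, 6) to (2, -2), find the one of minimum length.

Arc-length functional: J[y] = ∫ sqrt(1 + (y')^2) dx.
Lagrangian L = sqrt(1 + (y')^2) has no explicit y dependence, so ∂L/∂y = 0 and the Euler-Lagrange equation gives
    d/dx( y' / sqrt(1 + (y')^2) ) = 0  ⇒  y' / sqrt(1 + (y')^2) = const.
Hence y' is constant, so y(x) is affine.
Fitting the endpoints (-5, 6) and (2, -2):
    slope m = ((-2) − 6) / (2 − (-5)) = -8/7,
    intercept c = 6 − m·(-5) = 2/7.
Extremal: y(x) = (-8/7) x + 2/7.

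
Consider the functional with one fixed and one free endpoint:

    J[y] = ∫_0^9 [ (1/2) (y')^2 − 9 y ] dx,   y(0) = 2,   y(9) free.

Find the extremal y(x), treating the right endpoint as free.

The Lagrangian L = (1/2) (y')^2 − 9 y gives
    ∂L/∂y = −9,   ∂L/∂y' = y'.
Euler-Lagrange: d/dx(y') − (−9) = 0, i.e. y'' + 9 = 0, so
    y(x) = −(9/2) x^2 + C1 x + C2.
Fixed left endpoint y(0) = 2 ⇒ C2 = 2.
The right endpoint x = 9 is free, so the natural (transversality) condition is ∂L/∂y' |_{x=9} = 0, i.e. y'(9) = 0.
Compute y'(x) = −9 x + C1, so y'(9) = −81 + C1 = 0 ⇒ C1 = 81.
Therefore the extremal is
    y(x) = −(9/2) x^2 + 81 x + 2.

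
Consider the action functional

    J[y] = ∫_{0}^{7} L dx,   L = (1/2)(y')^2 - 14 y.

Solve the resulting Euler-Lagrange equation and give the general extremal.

The Lagrangian is L = (1/2)(y')^2 - 14 y.
∂L/∂y = -14.
∂L/∂y' = y'.
The Euler-Lagrange equation d/dx(∂L/∂y') − ∂L/∂y = 0 becomes:
    y'' + 14 = 0
General solution: y(x) = -7 x^2 + A x + B, where A and B are arbitrary constants fixed by the endpoint conditions.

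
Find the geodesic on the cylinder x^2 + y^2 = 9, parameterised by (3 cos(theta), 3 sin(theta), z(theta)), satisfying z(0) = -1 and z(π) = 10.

Parameterise the cylinder of radius R = 3 as
    r(θ) = (3 cos θ, 3 sin θ, z(θ)).
The arc-length element is
    ds = sqrt(9 + (dz/dθ)^2) dθ,
so the Lagrangian is L = sqrt(9 + z'^2).
L depends on z' only, not on z or θ, so ∂L/∂z = 0 and
    ∂L/∂z' = z' / sqrt(9 + z'^2).
The Euler-Lagrange equation gives
    d/dθ( z' / sqrt(9 + z'^2) ) = 0,
so z' is constant. Integrating once:
    z(θ) = a θ + b,
a helix on the cylinder (a straight line when the cylinder is unrolled). The constants a, b are determined by the endpoint conditions.
With endpoint conditions z(0) = -1 and z(π) = 10: from z(0) = b we get b = -1, and a·π + -1 = 10 gives a = 11/π, so
    z(θ) = (11/π) θ − 1.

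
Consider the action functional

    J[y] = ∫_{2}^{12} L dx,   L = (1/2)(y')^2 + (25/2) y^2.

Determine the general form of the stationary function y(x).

The Lagrangian is L = (1/2)(y')^2 + (25/2) y^2.
∂L/∂y = 25y.
∂L/∂y' = y'.
The Euler-Lagrange equation d/dx(∂L/∂y') − ∂L/∂y = 0 becomes:
    y'' - 25 y = 0
General solution: y(x) = A e^(5x) + B e^(-5x), where A and B are arbitrary constants fixed by the endpoint conditions.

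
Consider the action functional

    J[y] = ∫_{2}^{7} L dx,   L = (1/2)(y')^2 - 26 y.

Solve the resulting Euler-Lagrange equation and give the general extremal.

The Lagrangian is L = (1/2)(y')^2 - 26 y.
∂L/∂y = -26.
∂L/∂y' = y'.
The Euler-Lagrange equation d/dx(∂L/∂y') − ∂L/∂y = 0 becomes:
    y'' + 26 = 0
General solution: y(x) = -13 x^2 + A x + B, where A and B are arbitrary constants fixed by the endpoint conditions.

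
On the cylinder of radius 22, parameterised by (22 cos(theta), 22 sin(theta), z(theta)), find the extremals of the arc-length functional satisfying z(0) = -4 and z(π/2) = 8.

Parameterise the cylinder of radius R = 22 as
    r(θ) = (22 cos θ, 22 sin θ, z(θ)).
The arc-length element is
    ds = sqrt(484 + (dz/dθ)^2) dθ,
so the Lagrangian is L = sqrt(484 + z'^2).
L depends on z' only, not on z or θ, so ∂L/∂z = 0 and
    ∂L/∂z' = z' / sqrt(484 + z'^2).
The Euler-Lagrange equation gives
    d/dθ( z' / sqrt(484 + z'^2) ) = 0,
so z' is constant. Integrating once:
    z(θ) = a θ + b,
a helix on the cylinder (a straight line when the cylinder is unrolled). The constants a, b are determined by the endpoint conditions.
With endpoint conditions z(0) = -4 and z(π/2) = 8: from z(0) = b we get b = -4, and a·π/2 + -4 = 8 gives a = 24/π, so
    z(θ) = (24/π) θ − 4.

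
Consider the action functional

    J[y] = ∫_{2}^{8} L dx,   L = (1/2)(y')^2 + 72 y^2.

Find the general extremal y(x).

The Lagrangian is L = (1/2)(y')^2 + 72 y^2.
∂L/∂y = 144y.
∂L/∂y' = y'.
The Euler-Lagrange equation d/dx(∂L/∂y') − ∂L/∂y = 0 becomes:
    y'' - 144 y = 0
General solution: y(x) = A e^(12x) + B e^(-12x), where A and B are arbitrary constants fixed by the endpoint conditions.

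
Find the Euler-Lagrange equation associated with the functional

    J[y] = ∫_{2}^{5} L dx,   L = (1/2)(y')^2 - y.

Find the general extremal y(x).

The Lagrangian is L = (1/2)(y')^2 - y.
∂L/∂y = -1.
∂L/∂y' = y'.
The Euler-Lagrange equation d/dx(∂L/∂y') − ∂L/∂y = 0 becomes:
    y'' + 1 = 0
General solution: y(x) = -x^2/2 + A x + B, where A and B are arbitrary constants fixed by the endpoint conditions.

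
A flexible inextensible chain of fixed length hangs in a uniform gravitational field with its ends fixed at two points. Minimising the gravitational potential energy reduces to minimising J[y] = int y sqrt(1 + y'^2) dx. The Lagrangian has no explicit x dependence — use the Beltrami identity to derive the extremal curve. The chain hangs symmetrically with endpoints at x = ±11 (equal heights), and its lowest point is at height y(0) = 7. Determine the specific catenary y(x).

The Lagrangian L(y, y') = y sqrt(1 + y'^2) has no explicit x dependence, so the Beltrami identity applies:
    L − y' ∂L/∂y' = C.
Compute ∂L/∂y' = y · y' / sqrt(1 + y'^2). Then
    L − y' ∂L/∂y'
    = y sqrt(1 + y'^2) − y · y'^2 / sqrt(1 + y'^2)
    = y (1 + y'^2 − y'^2) / sqrt(1 + y'^2)
    = y / sqrt(1 + y'^2) = C.
Squaring gives y^2 = C^2 (1 + y'^2), i.e.
    y'^2 = y^2 / C^2 − 1.
Separating variables,
    dy / sqrt(y^2 − C^2) = dx / C,
and integrating gives arccosh(y / C) = (x − a)/C, so
    y(x) = C cosh((x − a)/C),
the catenary. The constants C and a are fixed by the two endpoint conditions (and, for the hanging-chain problem, the length constraint selects C).
Now fit the given data. The endpoints x = ±11 are symmetric at equal height, so the catenary is even about its minimum: a = 0 and y(x) = C cosh(x/C). The lowest point is y(0) = C cosh(0) = C, and we are told y(0) = 7, so C = 7. Therefore
    y(x) = 7 cosh(x/7),
and at the endpoints
    y(±11) = 7 cosh(11/7).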